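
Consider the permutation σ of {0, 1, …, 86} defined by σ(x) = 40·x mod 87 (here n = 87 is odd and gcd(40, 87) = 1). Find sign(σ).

-1

Orbit of 1 under x↦40x: [1, 40, 34, 55, 25, 43, 67]… (length divides ord_87(40)).
π_40 has 6 disjoint cycles with lengths [28, 28, 28, 1, 1, 1] on {0,…,86}.
With 6 cycles on 87 points, sign = (−1)^{87−6} = -1.
The Jacobi symbol (40|87) = -1 (Zolotarev) agrees.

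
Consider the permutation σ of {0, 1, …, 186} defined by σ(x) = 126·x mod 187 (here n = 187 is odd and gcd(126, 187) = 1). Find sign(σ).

-1

Trace 14: π^k(14) = [14, 81, 108, 144, 5, 69, 92] for k=0..6.
Decompose π into cycles: lengths [80, 80, 16, 5, 5, 1] (6 cycles, including the fixed point 0).
With 6 cycles on 187 points, sign = (−1)^{187−6} = -1.
Via Zolotarev, sign(π_{126}) = (126|187) = -1.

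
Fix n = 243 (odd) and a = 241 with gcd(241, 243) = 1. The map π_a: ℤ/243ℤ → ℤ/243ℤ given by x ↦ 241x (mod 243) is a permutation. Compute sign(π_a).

+1

Start at x=166: 166 → 154 → 178 → 130 → 226 → 34 → 175 → … (one orbit).
The orbit structure of x ↦ 241x mod 243: 11 orbits of sizes [81, 81, 27, 27, 9, 9, 3, 3, 1, 1, 1].
Σ(ℓ_i−1) = 243−11 = 232; sign = (−1)^232 = +1.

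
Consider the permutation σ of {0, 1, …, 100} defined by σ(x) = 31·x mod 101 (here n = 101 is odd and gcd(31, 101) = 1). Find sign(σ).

+1

Start at x=92: 92 → 24 → 37 → 36 → 5 → 54 → 58 → … (one orbit).
π_31 has 5 disjoint cycles with lengths [25, 25, 25, 25, 1] on {0,…,100}.
n − c = 101 − 5 = 96; sign = (−1)^96 = +1.
Zolotarev: (31|101) = +1, matching the cycle-count sign.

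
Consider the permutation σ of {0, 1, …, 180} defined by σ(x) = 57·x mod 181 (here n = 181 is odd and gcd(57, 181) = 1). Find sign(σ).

Trace 59: π^k(59) = [59, 105, 12, 141, 73, 179, 67] for k=0..6.
Decompose π into cycles: lengths [180, 1] (2 cycles, including the fixed point 0).
181 − 2 = 179 transpositions; sign(π) = (−1)^179 = -1.
The Jacobi symbol (57|181) = -1 (Zolotarev) agrees.

-1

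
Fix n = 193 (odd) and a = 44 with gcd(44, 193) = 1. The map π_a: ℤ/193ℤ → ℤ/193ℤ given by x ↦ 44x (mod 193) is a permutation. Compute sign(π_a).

Orbit of 184 under x↦44x: [184, 183, 139, 133, 62, 26, 179]… (length divides ord_193(44)).
Cycle lengths of π_44 on ℤ/193ℤ: [192, 1]; 2 cycles in total.
Σ(ℓ_i−1) = 193−2 = 191; sign = (−1)^191 = -1.
Zolotarev: (44|193) = -1, matching the cycle-count sign.

-1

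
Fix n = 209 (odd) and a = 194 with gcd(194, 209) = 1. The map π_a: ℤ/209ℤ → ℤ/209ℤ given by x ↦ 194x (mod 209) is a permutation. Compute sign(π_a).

-1

Orbit of 120 under x↦194x: [120, 81, 39, 42, 206, 45, 161]… (length divides ord_209(194)).
Cycle lengths of π_194 on ℤ/209ℤ: [90, 90, 10, 9, 9, 1]; 6 cycles in total.
With 6 cycles on 209 points, sign = (−1)^{209−6} = -1.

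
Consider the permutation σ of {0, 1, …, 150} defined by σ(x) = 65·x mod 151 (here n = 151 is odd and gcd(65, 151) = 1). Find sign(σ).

Orbit of 28 under x↦65x: [28, 8, 67, 127, 101, 72, 150]… (length divides ord_151(65)).
Decompose π into cycles: lengths [50, 50, 50, 1] (4 cycles, including the fixed point 0).
4 cycles on 151: each ℓ→(−1)^(ℓ−1), product (−1)^147 = -1.

-1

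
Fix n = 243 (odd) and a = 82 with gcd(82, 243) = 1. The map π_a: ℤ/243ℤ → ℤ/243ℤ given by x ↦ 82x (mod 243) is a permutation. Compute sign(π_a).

+1

Trace 1: π^k(1) = [1, 82, 163] for k=0..2.
The orbit structure of x ↦ 82x mod 243: 135 orbits of sizes [3, 3, 3, 3, 3, 3, 3, 3, 3, 3, 3, 3, 3, 3, 3, 3, 3, 3, 3, 3, 3, 3, 3, 3, 3, 3, 3, 3, 3, 3, 3, 3, 3, 3, 3, 3, 3, 3, 3, 3, 3, 3, 3, 3, 3, 3, 3, 3, 3, 3, 3, 3, 3, 3, 1, 1, 1, 1, 1, 1, 1, 1, 1, 1, 1, 1, 1, 1, 1, 1, 1, 1, 1, 1, 1, 1, 1, 1, 1, 1, 1, 1, 1, 1, 1, 1, 1, 1, 1, 1, 1, 1, 1, 1, 1, 1, 1, 1, 1, 1, 1, 1, 1, 1, 1, 1, 1, 1, 1, 1, 1, 1, 1, 1, 1, 1, 1, 1, 1, 1, 1, 1, 1, 1, 1, 1, 1, 1, 1, 1, 1, 1, 1, 1, 1].
243 − 135 = 108 transpositions; sign(π) = (−1)^108 = +1.
The Jacobi symbol (82|243) = +1 (Zolotarev) agrees.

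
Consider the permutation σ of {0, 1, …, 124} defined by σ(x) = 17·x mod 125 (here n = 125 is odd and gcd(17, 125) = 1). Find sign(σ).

-1

Start at x=88: 88 → 121 → 57 → 94 → 98 → 41 → 72 → … (one orbit).
4 cycles of lengths [100, 20, 4, 1].
With 4 cycles on 125 points, sign = (−1)^{125−4} = -1.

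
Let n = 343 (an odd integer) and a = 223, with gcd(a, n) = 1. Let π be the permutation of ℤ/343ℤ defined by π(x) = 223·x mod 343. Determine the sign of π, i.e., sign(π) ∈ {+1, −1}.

-1

Start at x=188: 188 → 78 → 244 → 218 → 251 → 64 → 209 → … (one orbit).
Cycle lengths of π_223 on ℤ/343ℤ: [98, 98, 98, 14, 14, 14, 2, 2, 2, 1]; 10 cycles in total.
343 − 10 = 333 transpositions; sign(π) = (−1)^333 = -1.
Check: (223/343) = -1 by Zolotarev.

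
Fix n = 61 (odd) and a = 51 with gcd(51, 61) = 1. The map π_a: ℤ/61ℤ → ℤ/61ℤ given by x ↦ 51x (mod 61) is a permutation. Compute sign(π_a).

Orbit of 58 under x↦51x: [58, 30, 5, 11, 12, 2, 41]… (length divides ord_61(51)).
Cycle lengths of π_51 on ℤ/61ℤ: [60, 1]; 2 cycles in total.
sign(π) = (−1)^{n − #cycles} = (−1)^{61−2} = (−1)^59 = -1.
(51|61)_J = -1 (Zolotarev's lemma cross-check).

-1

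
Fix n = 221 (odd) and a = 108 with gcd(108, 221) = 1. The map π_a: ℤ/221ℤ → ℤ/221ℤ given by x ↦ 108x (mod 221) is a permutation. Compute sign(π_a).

Start at x=114: 114 → 157 → 160 → 42 → 116 → 152 → 62 → … (one orbit).
π_108 has 8 disjoint cycles with lengths [48, 48, 48, 48, 16, 6, 6, 1] on {0,…,220}.
221 − 8 = 213 transpositions; sign(π) = (−1)^213 = -1.
Via Zolotarev, sign(π_{108}) = (108|221) = -1.

-1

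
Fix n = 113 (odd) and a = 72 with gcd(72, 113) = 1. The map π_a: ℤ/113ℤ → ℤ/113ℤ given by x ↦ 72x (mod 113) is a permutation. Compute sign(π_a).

+1

Orbit of 99 under x↦72x: [99, 9, 83, 100, 81, 69, 109]… (length divides ord_113(72)).
3 cycles of lengths [56, 56, 1].
n − c = 113 − 3 = 110; sign = (−1)^110 = +1.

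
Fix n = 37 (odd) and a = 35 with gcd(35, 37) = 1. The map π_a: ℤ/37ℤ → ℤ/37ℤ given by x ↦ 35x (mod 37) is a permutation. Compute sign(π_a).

-1

Orbit of 33 under x↦35x: [33, 8, 21, 32, 10, 17, 3]… (length divides ord_37(35)).
2 cycles of lengths [36, 1].
Σ(ℓ_i−1) = 37−2 = 35; sign = (−1)^35 = -1.
Zolotarev: (35|37) = -1, matching the cycle-count sign.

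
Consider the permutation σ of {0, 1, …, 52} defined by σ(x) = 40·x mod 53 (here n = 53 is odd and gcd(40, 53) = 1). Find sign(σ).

Orbit of 24 under x↦40x: [24, 6, 28, 7, 15, 17, 44]… (length divides ord_53(40)).
Decompose π into cycles: lengths [26, 26, 1] (3 cycles, including the fixed point 0).
sign(π) = (−1)^{n − #cycles} = (−1)^{53−3} = (−1)^50 = +1.
The Jacobi symbol (40|53) = +1 (Zolotarev) agrees.

+1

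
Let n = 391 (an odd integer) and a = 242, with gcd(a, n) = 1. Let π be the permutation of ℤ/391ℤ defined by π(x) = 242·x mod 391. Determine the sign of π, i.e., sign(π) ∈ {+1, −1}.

+1

Orbit of 72 under x↦242x: [72, 220, 64, 239, 361, 169, 234]… (length divides ord_391(242)).
15 cycles of lengths [44, 44, 44, 44, 44, 44, 44, 44, 11, 11, 4, 4, 4, 4, 1].
With 15 cycles on 391 points, sign = (−1)^{391−15} = +1.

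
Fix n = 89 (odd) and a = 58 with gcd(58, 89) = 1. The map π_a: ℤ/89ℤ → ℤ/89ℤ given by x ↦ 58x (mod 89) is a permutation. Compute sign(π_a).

Start at x=55: 55 → 75 → 78 → 74 → 20 → 3 → 85 → … (one orbit).
Cycle type of π: 88 + 1; total 2 cycles.
89 − 2 = 87 transpositions; sign(π) = (−1)^87 = -1.
The Jacobi symbol (58|89) = -1 (Zolotarev) agrees.

-1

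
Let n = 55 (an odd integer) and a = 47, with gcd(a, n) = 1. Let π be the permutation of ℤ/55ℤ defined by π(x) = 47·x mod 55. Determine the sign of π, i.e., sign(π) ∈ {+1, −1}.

Start at x=53: 53 → 16 → 37 → 34 → 3 → 31 → 27 → … (one orbit).
π_47 has 6 disjoint cycles with lengths [20, 20, 5, 5, 4, 1] on {0,…,54}.
n − c = 55 − 6 = 49; sign = (−1)^49 = -1.

-1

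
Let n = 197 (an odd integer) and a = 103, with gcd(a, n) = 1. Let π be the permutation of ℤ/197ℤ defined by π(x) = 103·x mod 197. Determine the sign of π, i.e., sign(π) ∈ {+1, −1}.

Start at x=48: 48 → 19 → 184 → 40 → 180 → 22 → 99 → … (one orbit).
2 cycles of lengths [196, 1].
2 cycles on 197: each ℓ→(−1)^(ℓ−1), product (−1)^195 = -1.
Via Zolotarev, sign(π_{103}) = (103|197) = -1.

-1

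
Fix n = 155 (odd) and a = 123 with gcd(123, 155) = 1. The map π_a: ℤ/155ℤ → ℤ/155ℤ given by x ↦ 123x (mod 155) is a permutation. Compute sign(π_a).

+1

Trace 94: π^k(94) = [94, 92, 1, 123] for k=0..3.
The orbit structure of x ↦ 123x mod 155: 47 orbits of sizes [4, 4, 4, 4, 4, 4, 4, 4, 4, 4, 4, 4, 4, 4, 4, 4, 4, 4, 4, 4, 4, 4, 4, 4, 4, 4, 4, 4, 4, 4, 4, 2, 2, 2, 2, 2, 2, 2, 2, 2, 2, 2, 2, 2, 2, 2, 1].
n − c = 155 − 47 = 108; sign = (−1)^108 = +1.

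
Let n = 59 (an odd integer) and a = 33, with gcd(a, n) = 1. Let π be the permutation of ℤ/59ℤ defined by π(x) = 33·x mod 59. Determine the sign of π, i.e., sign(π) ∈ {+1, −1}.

-1

Start at x=42: 42 → 29 → 13 → 16 → 56 → 19 → 37 → … (one orbit).
The orbit structure of x ↦ 33x mod 59: 2 orbits of sizes [58, 1].
n − c = 59 − 2 = 57; sign = (−1)^57 = -1.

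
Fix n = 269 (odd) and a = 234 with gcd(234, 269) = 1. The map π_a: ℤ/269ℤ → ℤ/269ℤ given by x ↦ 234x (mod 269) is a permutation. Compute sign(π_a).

-1

Orbit of 143 under x↦234x: [143, 106, 56, 192, 5, 94, 207]… (length divides ord_269(234)).
Cycle lengths of π_234 on ℤ/269ℤ: [268, 1]; 2 cycles in total.
sign(π) = (−1)^{n − #cycles} = (−1)^{269−2} = (−1)^267 = -1.
Via Zolotarev, sign(π_{234}) = (234|269) = -1.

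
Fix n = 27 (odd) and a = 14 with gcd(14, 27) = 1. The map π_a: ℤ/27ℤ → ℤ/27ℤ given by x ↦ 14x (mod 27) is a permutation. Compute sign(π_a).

Orbit of 14 under x↦14x: [14, 7, 17, 22, 11, 19, 23]… (length divides ord_27(14)).
4 cycles of lengths [18, 6, 2, 1].
sign(π) = (−1)^{n − #cycles} = (−1)^{27−4} = (−1)^23 = -1.
The Jacobi symbol (14|27) = -1 (Zolotarev) agrees.

-1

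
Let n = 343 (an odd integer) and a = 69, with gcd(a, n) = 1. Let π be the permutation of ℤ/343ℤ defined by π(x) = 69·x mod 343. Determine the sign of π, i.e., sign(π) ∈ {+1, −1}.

-1

Orbit of 209 under x↦69x: [209, 15, 6, 71, 97, 176, 139]… (length divides ord_343(69)).
Cycle lengths of π_69 on ℤ/343ℤ: [98, 98, 98, 14, 14, 14, 2, 2, 2, 1]; 10 cycles in total.
With 10 cycles on 343 points, sign = (−1)^{343−10} = -1.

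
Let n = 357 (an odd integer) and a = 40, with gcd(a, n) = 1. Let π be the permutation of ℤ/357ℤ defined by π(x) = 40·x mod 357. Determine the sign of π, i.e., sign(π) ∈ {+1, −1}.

+1

Orbit of 256 under x↦40x: [256, 244, 121, 199, 106, 313, 25]… (length divides ord_357(40)).
The orbit structure of x ↦ 40x mod 357: 15 orbits of sizes [48, 48, 48, 48, 48, 48, 16, 16, 16, 6, 6, 6, 1, 1, 1].
357 − 15 = 342 transpositions; sign(π) = (−1)^342 = +1.
Zolotarev: (40|357) = +1, matching the cycle-count sign.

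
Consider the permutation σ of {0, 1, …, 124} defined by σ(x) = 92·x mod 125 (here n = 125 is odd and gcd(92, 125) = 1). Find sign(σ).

-1

Trace 68: π^k(68) = [68, 6, 52, 34, 3, 26, 17] for k=0..6.
Cycle type of π: 100 + 20 + 4 + 1; total 4 cycles.
125 − 4 = 121 transpositions; sign(π) = (−1)^121 = -1.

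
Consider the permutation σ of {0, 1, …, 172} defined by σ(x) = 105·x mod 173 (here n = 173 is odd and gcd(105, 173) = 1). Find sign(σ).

Start at x=154: 154 → 81 → 28 → 172 → 68 → 47 → 91 → … (one orbit).
Decompose π into cycles: lengths [172, 1] (2 cycles, including the fixed point 0).
n − c = 173 − 2 = 171; sign = (−1)^171 = -1.

-1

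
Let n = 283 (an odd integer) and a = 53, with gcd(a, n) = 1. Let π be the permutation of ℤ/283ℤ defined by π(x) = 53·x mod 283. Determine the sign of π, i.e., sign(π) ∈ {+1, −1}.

Trace 132: π^k(132) = [132, 204, 58, 244, 197, 253, 108] for k=0..6.
Decompose π into cycles: lengths [94, 94, 94, 1] (4 cycles, including the fixed point 0).
Σ(ℓ_i−1) = 283−4 = 279; sign = (−1)^279 = -1.

-1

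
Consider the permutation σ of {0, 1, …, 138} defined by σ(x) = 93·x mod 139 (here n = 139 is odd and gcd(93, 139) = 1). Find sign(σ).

Start at x=60: 60 → 20 → 53 → 64 → 114 → 38 → 59 → … (one orbit).
The orbit structure of x ↦ 93x mod 139: 2 orbits of sizes [138, 1].
With 2 cycles on 139 points, sign = (−1)^{139−2} = -1.
Check: (93/139) = -1 by Zolotarev.

-1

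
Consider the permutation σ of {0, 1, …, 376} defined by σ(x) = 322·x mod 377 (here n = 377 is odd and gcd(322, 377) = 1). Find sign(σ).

-1

Trace 53: π^k(53) = [53, 101, 100, 155, 146, 264, 183] for k=0..6.
8 cycles of lengths [84, 84, 84, 84, 28, 6, 6, 1].
8 cycles on 377: each ℓ→(−1)^(ℓ−1), product (−1)^369 = -1.
The Jacobi symbol (322|377) = -1 (Zolotarev) agrees.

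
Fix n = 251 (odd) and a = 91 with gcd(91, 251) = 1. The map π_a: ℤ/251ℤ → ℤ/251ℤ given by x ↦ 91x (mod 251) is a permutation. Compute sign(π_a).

+1

Orbit of 80 under x↦91x: [80, 1, 91, 249, 69, 4, 113]… (length divides ord_251(91)).
Decompose π into cycles: lengths [25, 25, 25, 25, 25, 25, 25, 25, 25, 25, 1] (11 cycles, including the fixed point 0).
251 − 11 = 240 transpositions; sign(π) = (−1)^240 = +1.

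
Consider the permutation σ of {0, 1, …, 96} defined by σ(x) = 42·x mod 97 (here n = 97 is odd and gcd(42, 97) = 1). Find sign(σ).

-1

Trace 52: π^k(52) = [52, 50, 63, 27, 67, 1, 42] for k=0..6.
Decompose π into cycles: lengths [32, 32, 32, 1] (4 cycles, including the fixed point 0).
97 − 4 = 93 transpositions; sign(π) = (−1)^93 = -1.
Check: (42/97) = -1 by Zolotarev.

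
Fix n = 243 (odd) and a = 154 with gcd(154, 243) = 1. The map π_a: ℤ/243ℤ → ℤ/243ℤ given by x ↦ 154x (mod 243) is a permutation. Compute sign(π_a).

Start at x=1: 1 → 154 → 145 → 217 → 127 → 118 → 190 → … (one orbit).
Cycle type of π: 27×6 + 9×6 + 3×6 + 1×9; total 27 cycles.
With 27 cycles on 243 points, sign = (−1)^{243−27} = +1.
The Jacobi symbol (154|243) = +1 (Zolotarev) agrees.

+1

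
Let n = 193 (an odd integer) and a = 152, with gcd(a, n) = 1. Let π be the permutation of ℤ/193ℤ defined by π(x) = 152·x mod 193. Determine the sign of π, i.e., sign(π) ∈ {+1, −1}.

-1

Trace 85: π^k(85) = [85, 182, 65, 37, 27, 51, 32] for k=0..6.
2 cycles of lengths [192, 1].
193 − 2 = 191 transpositions; sign(π) = (−1)^191 = -1.
Via Zolotarev, sign(π_{152}) = (152|193) = -1.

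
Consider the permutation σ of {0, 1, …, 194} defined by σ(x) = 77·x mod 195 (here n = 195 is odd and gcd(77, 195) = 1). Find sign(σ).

Start at x=38: 38 → 1 → 77 → 79 → 38 (one orbit).
π_77 has 59 disjoint cycles with lengths [4, 4, 4, 4, 4, 4, 4, 4, 4, 4, 4, 4, 4, 4, 4, 4, 4, 4, 4, 4, 4, 4, 4, 4, 4, 4, 4, 4, 4, 4, 4, 4, 4, 4, 4, 4, 4, 4, 4, 2, 2, 2, 2, 2, 2, 2, 2, 2, 2, 2, 2, 2, 2, 2, 2, 2, 2, 2, 1] on {0,…,194}.
59 cycles on 195: each ℓ→(−1)^(ℓ−1), product (−1)^136 = +1.
(77|195)_J = +1 (Zolotarev's lemma cross-check).

+1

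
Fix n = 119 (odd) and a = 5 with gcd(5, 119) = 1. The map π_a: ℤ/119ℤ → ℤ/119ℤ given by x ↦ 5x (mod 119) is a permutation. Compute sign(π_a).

Trace 32: π^k(32) = [32, 41, 86, 73, 8, 40, 81] for k=0..6.
Cycle lengths of π_5 on ℤ/119ℤ: [48, 48, 16, 6, 1]; 5 cycles in total.
119 − 5 = 114 transpositions; sign(π) = (−1)^114 = +1.

+1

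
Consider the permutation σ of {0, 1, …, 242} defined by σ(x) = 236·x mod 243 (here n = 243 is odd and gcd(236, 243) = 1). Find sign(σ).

-1

Trace 23: π^k(23) = [23, 82, 155, 130, 62, 52, 122] for k=0..6.
π_236 has 6 disjoint cycles with lengths [162, 54, 18, 6, 2, 1] on {0,…,242}.
Σ(ℓ_i−1) = 243−6 = 237; sign = (−1)^237 = -1.
The Jacobi symbol (236|243) = -1 (Zolotarev) agrees.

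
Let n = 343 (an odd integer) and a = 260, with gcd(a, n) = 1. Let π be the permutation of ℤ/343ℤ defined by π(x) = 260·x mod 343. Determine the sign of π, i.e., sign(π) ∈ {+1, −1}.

+1

Start at x=29: 29 → 337 → 155 → 169 → 36 → 99 → 15 → … (one orbit).
Cycle lengths of π_260 on ℤ/343ℤ: [49, 49, 49, 49, 49, 49, 7, 7, 7, 7, 7, 7, 1, 1, 1, 1, 1, 1, 1]; 19 cycles in total.
n − c = 343 − 19 = 324; sign = (−1)^324 = +1.
Zolotarev: (260|343) = +1, matching the cycle-count sign.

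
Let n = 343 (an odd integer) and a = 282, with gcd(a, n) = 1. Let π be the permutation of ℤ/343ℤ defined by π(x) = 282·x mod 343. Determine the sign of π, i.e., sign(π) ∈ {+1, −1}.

+1

Trace 249: π^k(249) = [249, 246, 86, 242, 330, 107, 333] for k=0..6.
Cycle lengths of π_282 on ℤ/343ℤ: [147, 147, 21, 21, 3, 3, 1]; 7 cycles in total.
7 cycles on 343: each ℓ→(−1)^(ℓ−1), product (−1)^336 = +1.
(282|343)_J = +1 (Zolotarev's lemma cross-check).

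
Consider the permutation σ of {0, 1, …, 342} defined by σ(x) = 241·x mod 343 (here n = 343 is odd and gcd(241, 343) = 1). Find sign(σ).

Orbit of 109 under x↦241x: [109, 201, 78, 276, 317, 251, 123]… (length divides ord_343(241)).
The orbit structure of x ↦ 241x mod 343: 4 orbits of sizes [294, 42, 6, 1].
sign(π) = (−1)^{n − #cycles} = (−1)^{343−4} = (−1)^339 = -1.
Zolotarev: (241|343) = -1, matching the cycle-count sign.

-1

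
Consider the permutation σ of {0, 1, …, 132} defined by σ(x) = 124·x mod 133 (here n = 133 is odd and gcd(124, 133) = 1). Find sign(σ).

+1

Trace 9: π^k(9) = [9, 52, 64, 89, 130, 27, 23] for k=0..6.
Cycle lengths of π_124 on ℤ/133ℤ: [18, 18, 18, 18, 18, 18, 18, 6, 1]; 9 cycles in total.
sign(π) = (−1)^{n − #cycles} = (−1)^{133−9} = (−1)^124 = +1.
(124|133)_J = +1 (Zolotarev's lemma cross-check).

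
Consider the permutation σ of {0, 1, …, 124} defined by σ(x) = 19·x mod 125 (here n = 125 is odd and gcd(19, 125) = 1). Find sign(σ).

Start at x=99: 99 → 6 → 114 → 41 → 29 → 51 → 94 → … (one orbit).
Cycle type of π: 50×2 + 10×2 + 2×2 + 1; total 7 cycles.
7 cycles on 125: each ℓ→(−1)^(ℓ−1), product (−1)^118 = +1.
The Jacobi symbol (19|125) = +1 (Zolotarev) agrees.

+1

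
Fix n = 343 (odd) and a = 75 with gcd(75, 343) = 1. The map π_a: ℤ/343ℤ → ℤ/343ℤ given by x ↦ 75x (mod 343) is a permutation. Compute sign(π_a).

-1

Trace 257: π^k(257) = [257, 67, 223, 261, 24, 85, 201] for k=0..6.
Cycle type of π: 294 + 42 + 6 + 1; total 4 cycles.
343 − 4 = 339 transpositions; sign(π) = (−1)^339 = -1.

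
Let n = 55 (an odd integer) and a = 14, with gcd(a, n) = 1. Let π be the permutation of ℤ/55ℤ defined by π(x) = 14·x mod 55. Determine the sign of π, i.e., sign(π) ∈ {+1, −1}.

+1

Start at x=14: 14 → 31 → 49 → 26 → 34 → 36 → 9 → … (one orbit).
Cycle type of π: 10×4 + 5×2 + 2×2 + 1; total 9 cycles.
n − c = 55 − 9 = 46; sign = (−1)^46 = +1.
Zolotarev: (14|55) = +1, matching the cycle-count sign.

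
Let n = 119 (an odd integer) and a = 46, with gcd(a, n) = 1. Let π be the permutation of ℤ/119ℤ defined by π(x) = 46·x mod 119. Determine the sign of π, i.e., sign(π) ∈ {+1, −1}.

Orbit of 25 under x↦46x: [25, 79, 64, 88, 2, 92, 67]… (length divides ord_119(46)).
The orbit structure of x ↦ 46x mod 119: 6 orbits of sizes [48, 48, 16, 3, 3, 1].
With 6 cycles on 119 points, sign = (−1)^{119−6} = -1.
Zolotarev: (46|119) = -1, matching the cycle-count sign.

-1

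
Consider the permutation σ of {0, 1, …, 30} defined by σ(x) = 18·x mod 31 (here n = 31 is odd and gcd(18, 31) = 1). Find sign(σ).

+1

Trace 28: π^k(28) = [28, 8, 20, 19, 1, 18, 14] for k=0..6.
π_18 has 3 disjoint cycles with lengths [15, 15, 1] on {0,…,30}.
31 − 3 = 28 transpositions; sign(π) = (−1)^28 = +1.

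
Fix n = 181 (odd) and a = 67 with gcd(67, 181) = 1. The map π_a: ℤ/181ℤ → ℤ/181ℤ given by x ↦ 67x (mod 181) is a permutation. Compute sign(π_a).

+1

Trace 145: π^k(145) = [145, 122, 29, 133, 42, 99, 117] for k=0..6.
Decompose π into cycles: lengths [30, 30, 30, 30, 30, 30, 1] (7 cycles, including the fixed point 0).
sign(π) = (−1)^{n − #cycles} = (−1)^{181−7} = (−1)^174 = +1.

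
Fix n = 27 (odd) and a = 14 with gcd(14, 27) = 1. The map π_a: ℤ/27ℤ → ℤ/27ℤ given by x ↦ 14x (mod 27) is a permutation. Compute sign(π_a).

Trace 14: π^k(14) = [14, 7, 17, 22, 11, 19, 23] for k=0..6.
Cycle type of π: 18 + 6 + 2 + 1; total 4 cycles.
n − c = 27 − 4 = 23; sign = (−1)^23 = -1.

-1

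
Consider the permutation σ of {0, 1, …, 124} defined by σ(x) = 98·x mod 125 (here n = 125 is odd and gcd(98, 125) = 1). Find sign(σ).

Trace 92: π^k(92) = [92, 16, 68, 39, 72, 56, 113] for k=0..6.
Cycle type of π: 100 + 20 + 4 + 1; total 4 cycles.
n − c = 125 − 4 = 121; sign = (−1)^121 = -1.
The Jacobi symbol (98|125) = -1 (Zolotarev) agrees.

-1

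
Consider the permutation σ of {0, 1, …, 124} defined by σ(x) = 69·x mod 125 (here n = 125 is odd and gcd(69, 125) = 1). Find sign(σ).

+1

Orbit of 89 under x↦69x: [89, 16, 104, 51, 19, 61, 84]… (length divides ord_125(69)).
Decompose π into cycles: lengths [50, 50, 10, 10, 2, 2, 1] (7 cycles, including the fixed point 0).
With 7 cycles on 125 points, sign = (−1)^{125−7} = +1.
The Jacobi symbol (69|125) = +1 (Zolotarev) agrees.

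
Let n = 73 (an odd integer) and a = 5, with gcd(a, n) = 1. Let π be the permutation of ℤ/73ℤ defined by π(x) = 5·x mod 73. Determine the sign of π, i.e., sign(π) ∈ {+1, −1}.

Trace 30: π^k(30) = [30, 4, 20, 27, 62, 18, 17] for k=0..6.
Cycle type of π: 72 + 1; total 2 cycles.
Σ(ℓ_i−1) = 73−2 = 71; sign = (−1)^71 = -1.
Zolotarev: (5|73) = -1, matching the cycle-count sign.

-1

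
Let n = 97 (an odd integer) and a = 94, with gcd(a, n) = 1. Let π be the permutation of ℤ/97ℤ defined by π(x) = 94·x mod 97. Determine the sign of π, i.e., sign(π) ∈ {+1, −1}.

Orbit of 81 under x↦94x: [81, 48, 50, 44, 62, 8, 73]… (length divides ord_97(94)).
The orbit structure of x ↦ 94x mod 97: 3 orbits of sizes [48, 48, 1].
97 − 3 = 94 transpositions; sign(π) = (−1)^94 = +1.

+1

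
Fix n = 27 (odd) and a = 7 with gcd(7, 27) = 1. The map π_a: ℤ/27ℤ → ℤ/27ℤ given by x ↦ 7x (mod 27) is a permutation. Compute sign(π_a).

Start at x=22: 22 → 19 → 25 → 13 → 10 → 16 → 4 → … (one orbit).
7 cycles of lengths [9, 9, 3, 3, 1, 1, 1].
sign(π) = (−1)^{n − #cycles} = (−1)^{27−7} = (−1)^20 = +1.
Via Zolotarev, sign(π_{7}) = (7|27) = +1.

+1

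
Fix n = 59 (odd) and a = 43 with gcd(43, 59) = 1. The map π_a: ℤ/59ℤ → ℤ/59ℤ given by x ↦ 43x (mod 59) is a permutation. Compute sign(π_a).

Trace 12: π^k(12) = [12, 44, 4, 54, 21, 18, 7] for k=0..6.
Cycle type of π: 58 + 1; total 2 cycles.
With 2 cycles on 59 points, sign = (−1)^{59−2} = -1.
The Jacobi symbol (43|59) = -1 (Zolotarev) agrees.

-1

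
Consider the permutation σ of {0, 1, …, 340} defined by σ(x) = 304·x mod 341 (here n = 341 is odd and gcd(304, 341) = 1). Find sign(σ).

Orbit of 56 under x↦304x: [56, 315, 280, 211, 36, 32, 180]… (length divides ord_341(304)).
22 cycles of lengths [30, 30, 30, 30, 30, 30, 30, 30, 30, 30, 10, 3, 3, 3, 3, 3, 3, 3, 3, 3, 3, 1].
22 cycles on 341: each ℓ→(−1)^(ℓ−1), product (−1)^319 = -1.

-1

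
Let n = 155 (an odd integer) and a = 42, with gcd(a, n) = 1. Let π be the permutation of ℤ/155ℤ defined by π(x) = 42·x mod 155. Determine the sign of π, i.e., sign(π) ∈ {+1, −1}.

Trace 64: π^k(64) = [64, 53, 56, 27, 49, 43, 101] for k=0..6.
Cycle type of π: 60×2 + 30 + 4 + 1; total 5 cycles.
5 cycles on 155: each ℓ→(−1)^(ℓ−1), product (−1)^150 = +1.

+1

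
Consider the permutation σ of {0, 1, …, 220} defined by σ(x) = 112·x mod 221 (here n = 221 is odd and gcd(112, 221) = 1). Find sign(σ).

Start at x=112: 112 → 168 → 31 → 157 → 125 → 77 → 5 → … (one orbit).
17 cycles of lengths [16, 16, 16, 16, 16, 16, 16, 16, 16, 16, 16, 16, 16, 4, 4, 4, 1].
17 cycles on 221: each ℓ→(−1)^(ℓ−1), product (−1)^204 = +1.
Zolotarev: (112|221) = +1, matching the cycle-count sign.

+1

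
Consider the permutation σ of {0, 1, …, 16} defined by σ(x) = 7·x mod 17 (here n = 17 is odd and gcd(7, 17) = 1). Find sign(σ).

-1

Orbit of 3 under x↦7x: [3, 4, 11, 9, 12, 16, 10]… (length divides ord_17(7)).
The orbit structure of x ↦ 7x mod 17: 2 orbits of sizes [16, 1].
With 2 cycles on 17 points, sign = (−1)^{17−2} = -1.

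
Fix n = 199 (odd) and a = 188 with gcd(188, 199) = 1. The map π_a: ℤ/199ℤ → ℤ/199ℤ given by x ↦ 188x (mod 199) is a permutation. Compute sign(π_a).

+1

Orbit of 121 under x↦188x: [121, 62, 114, 139, 63, 103, 61]… (length divides ord_199(188)).
19 cycles of lengths [11, 11, 11, 11, 11, 11, 11, 11, 11, 11, 11, 11, 11, 11, 11, 11, 11, 11, 1].
n − c = 199 − 19 = 180; sign = (−1)^180 = +1.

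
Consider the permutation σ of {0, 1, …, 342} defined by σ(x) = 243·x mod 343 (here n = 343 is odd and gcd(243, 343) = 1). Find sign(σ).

-1

Start at x=163: 163 → 164 → 64 → 117 → 305 → 27 → 44 → … (one orbit).
Cycle type of π: 294 + 42 + 6 + 1; total 4 cycles.
4 cycles on 343: each ℓ→(−1)^(ℓ−1), product (−1)^339 = -1.
Check: (243/343) = -1 by Zolotarev.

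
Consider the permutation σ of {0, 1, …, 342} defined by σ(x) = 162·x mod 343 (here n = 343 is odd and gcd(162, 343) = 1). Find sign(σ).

Orbit of 176 under x↦162x: [176, 43, 106, 22, 134, 99, 260]… (length divides ord_343(162)).
Cycle lengths of π_162 on ℤ/343ℤ: [49, 49, 49, 49, 49, 49, 7, 7, 7, 7, 7, 7, 1, 1, 1, 1, 1, 1, 1]; 19 cycles in total.
With 19 cycles on 343 points, sign = (−1)^{343−19} = +1.
Via Zolotarev, sign(π_{162}) = (162|343) = +1.

+1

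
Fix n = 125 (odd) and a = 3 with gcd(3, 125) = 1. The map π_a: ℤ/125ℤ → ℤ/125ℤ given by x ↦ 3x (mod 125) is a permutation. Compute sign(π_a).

-1

Trace 59: π^k(59) = [59, 52, 31, 93, 29, 87, 11] for k=0..6.
4 cycles of lengths [100, 20, 4, 1].
sign(π) = (−1)^{n − #cycles} = (−1)^{125−4} = (−1)^121 = -1.
The Jacobi symbol (3|125) = -1 (Zolotarev) agrees.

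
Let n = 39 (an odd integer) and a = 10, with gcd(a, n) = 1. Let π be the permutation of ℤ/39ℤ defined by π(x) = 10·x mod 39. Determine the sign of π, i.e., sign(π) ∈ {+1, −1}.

Orbit of 16 under x↦10x: [16, 4, 1, 10, 22, 25]… (length divides ord_39(10)).
The orbit structure of x ↦ 10x mod 39: 9 orbits of sizes [6, 6, 6, 6, 6, 6, 1, 1, 1].
Σ(ℓ_i−1) = 39−9 = 30; sign = (−1)^30 = +1.
Check: (10/39) = +1 by Zolotarev.

+1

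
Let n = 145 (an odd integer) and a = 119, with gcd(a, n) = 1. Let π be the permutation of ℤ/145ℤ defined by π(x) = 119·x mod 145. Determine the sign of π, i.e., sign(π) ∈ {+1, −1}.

-1

Start at x=121: 121 → 44 → 16 → 19 → 86 → 84 → 136 → … (one orbit).
8 cycles of lengths [28, 28, 28, 28, 28, 2, 2, 1].
With 8 cycles on 145 points, sign = (−1)^{145−8} = -1.
Check: (119/145) = -1 by Zolotarev.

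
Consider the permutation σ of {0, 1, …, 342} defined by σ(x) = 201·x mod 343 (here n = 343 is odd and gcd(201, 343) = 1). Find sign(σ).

-1

Trace 327: π^k(327) = [327, 214, 139, 156, 143, 274, 194] for k=0..6.
Cycle lengths of π_201 on ℤ/343ℤ: [294, 42, 6, 1]; 4 cycles in total.
sign(π) = (−1)^{n − #cycles} = (−1)^{343−4} = (−1)^339 = -1.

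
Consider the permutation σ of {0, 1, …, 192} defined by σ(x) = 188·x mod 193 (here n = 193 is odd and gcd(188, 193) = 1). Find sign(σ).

-1

Orbit of 6 under x↦188x: [6, 163, 150, 22, 83, 164, 145]… (length divides ord_193(188)).
π_188 has 2 disjoint cycles with lengths [192, 1] on {0,…,192}.
Σ(ℓ_i−1) = 193−2 = 191; sign = (−1)^191 = -1.
Zolotarev: (188|193) = -1, matching the cycle-count sign.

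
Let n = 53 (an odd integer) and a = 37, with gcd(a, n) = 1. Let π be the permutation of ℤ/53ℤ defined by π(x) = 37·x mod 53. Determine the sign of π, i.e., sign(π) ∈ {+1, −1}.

Orbit of 49 under x↦37x: [49, 11, 36, 7, 47, 43, 1]… (length divides ord_53(37)).
π_37 has 3 disjoint cycles with lengths [26, 26, 1] on {0,…,52}.
With 3 cycles on 53 points, sign = (−1)^{53−3} = +1.
The Jacobi symbol (37|53) = +1 (Zolotarev) agrees.

+1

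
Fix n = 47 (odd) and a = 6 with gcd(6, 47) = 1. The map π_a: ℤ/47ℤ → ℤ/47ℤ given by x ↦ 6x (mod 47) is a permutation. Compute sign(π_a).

+1

Orbit of 18 under x↦6x: [18, 14, 37, 34, 16, 2, 12]… (length divides ord_47(6)).
3 cycles of lengths [23, 23, 1].
sign(π) = (−1)^{n − #cycles} = (−1)^{47−3} = (−1)^44 = +1.
Via Zolotarev, sign(π_{6}) = (6|47) = +1.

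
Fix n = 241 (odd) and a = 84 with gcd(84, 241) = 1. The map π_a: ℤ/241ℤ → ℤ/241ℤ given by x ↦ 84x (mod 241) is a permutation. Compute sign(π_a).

-1

Trace 56: π^k(56) = [56, 125, 137, 181, 21, 77, 202] for k=0..6.
Cycle type of π: 240 + 1; total 2 cycles.
2 cycles on 241: each ℓ→(−1)^(ℓ−1), product (−1)^239 = -1.
Zolotarev: (84|241) = -1, matching the cycle-count sign.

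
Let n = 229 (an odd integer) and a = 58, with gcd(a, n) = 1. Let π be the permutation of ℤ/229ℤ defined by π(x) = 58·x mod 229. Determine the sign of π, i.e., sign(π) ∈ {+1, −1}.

+1

Orbit of 165 under x↦58x: [165, 181, 193, 202, 37, 85, 121]… (length divides ord_229(58)).
Cycle type of π: 114×2 + 1; total 3 cycles.
With 3 cycles on 229 points, sign = (−1)^{229−3} = +1.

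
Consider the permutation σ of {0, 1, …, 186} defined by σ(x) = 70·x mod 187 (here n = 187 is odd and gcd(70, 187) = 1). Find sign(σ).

+1

Orbit of 111 under x↦70x: [111, 103, 104, 174, 25, 67, 15]… (length divides ord_187(70)).
The orbit structure of x ↦ 70x mod 187: 9 orbits of sizes [40, 40, 40, 40, 8, 8, 5, 5, 1].
sign(π) = (−1)^{n − #cycles} = (−1)^{187−9} = (−1)^178 = +1.
Via Zolotarev, sign(π_{70}) = (70|187) = +1.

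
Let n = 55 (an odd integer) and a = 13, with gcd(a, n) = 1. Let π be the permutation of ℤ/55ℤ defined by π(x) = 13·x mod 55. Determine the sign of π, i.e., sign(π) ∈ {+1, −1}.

Start at x=36: 36 → 28 → 34 → 2 → 26 → 8 → 49 → … (one orbit).
π_13 has 5 disjoint cycles with lengths [20, 20, 10, 4, 1] on {0,…,54}.
With 5 cycles on 55 points, sign = (−1)^{55−5} = +1.
(13|55)_J = +1 (Zolotarev's lemma cross-check).

+1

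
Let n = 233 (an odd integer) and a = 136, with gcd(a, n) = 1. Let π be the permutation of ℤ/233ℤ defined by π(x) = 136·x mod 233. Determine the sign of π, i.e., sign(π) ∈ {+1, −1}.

Start at x=144: 144 → 12 → 1 → 136 → 89 → 221 → 232 → … (one orbit).
Cycle lengths of π_136 on ℤ/233ℤ: [8, 8, 8, 8, 8, 8, 8, 8, 8, 8, 8, 8, 8, 8, 8, 8, 8, 8, 8, 8, 8, 8, 8, 8, 8, 8, 8, 8, 8, 1]; 30 cycles in total.
233 − 30 = 203 transpositions; sign(π) = (−1)^203 = -1.
Via Zolotarev, sign(π_{136}) = (136|233) = -1.

-1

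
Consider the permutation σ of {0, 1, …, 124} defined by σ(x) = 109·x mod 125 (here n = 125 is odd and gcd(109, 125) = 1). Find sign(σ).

Trace 19: π^k(19) = [19, 71, 114, 51, 59, 56, 104] for k=0..6.
7 cycles of lengths [50, 50, 10, 10, 2, 2, 1].
n − c = 125 − 7 = 118; sign = (−1)^118 = +1.

+1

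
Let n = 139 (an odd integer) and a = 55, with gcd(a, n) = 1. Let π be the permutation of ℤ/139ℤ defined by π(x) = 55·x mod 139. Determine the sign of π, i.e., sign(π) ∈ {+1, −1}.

Trace 79: π^k(79) = [79, 36, 34, 63, 129, 6, 52] for k=0..6.
7 cycles of lengths [23, 23, 23, 23, 23, 23, 1].
7 cycles on 139: each ℓ→(−1)^(ℓ−1), product (−1)^132 = +1.
Zolotarev: (55|139) = +1, matching the cycle-count sign.

+1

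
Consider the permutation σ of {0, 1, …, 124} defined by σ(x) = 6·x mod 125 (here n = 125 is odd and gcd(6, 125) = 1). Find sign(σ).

Trace 81: π^k(81) = [81, 111, 41, 121, 101, 106, 11] for k=0..6.
The orbit structure of x ↦ 6x mod 125: 13 orbits of sizes [25, 25, 25, 25, 5, 5, 5, 5, 1, 1, 1, 1, 1].
13 cycles on 125: each ℓ→(−1)^(ℓ−1), product (−1)^112 = +1.
Zolotarev: (6|125) = +1, matching the cycle-count sign.

+1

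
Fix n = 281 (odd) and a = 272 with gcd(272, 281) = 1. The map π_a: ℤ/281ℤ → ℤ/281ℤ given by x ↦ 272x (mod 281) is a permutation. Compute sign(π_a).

Trace 167: π^k(167) = [167, 183, 39, 211, 68, 231, 169] for k=0..6.
Cycle type of π: 140×2 + 1; total 3 cycles.
Σ(ℓ_i−1) = 281−3 = 278; sign = (−1)^278 = +1.
Check: (272/281) = +1 by Zolotarev.

+1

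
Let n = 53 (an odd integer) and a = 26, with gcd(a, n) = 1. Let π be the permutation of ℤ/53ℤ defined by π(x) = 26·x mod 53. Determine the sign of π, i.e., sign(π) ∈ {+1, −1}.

Trace 6: π^k(6) = [6, 50, 28, 39, 7, 23, 15] for k=0..6.
The orbit structure of x ↦ 26x mod 53: 2 orbits of sizes [52, 1].
sign(π) = (−1)^{n − #cycles} = (−1)^{53−2} = (−1)^51 = -1.
Via Zolotarev, sign(π_{26}) = (26|53) = -1.

-1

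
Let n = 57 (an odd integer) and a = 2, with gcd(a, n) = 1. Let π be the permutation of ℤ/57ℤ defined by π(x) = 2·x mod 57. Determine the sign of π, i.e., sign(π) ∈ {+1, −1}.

+1

Start at x=56: 56 → 55 → 53 → 49 → 41 → 25 → 50 → … (one orbit).
π_2 has 5 disjoint cycles with lengths [18, 18, 18, 2, 1] on {0,…,56}.
57 − 5 = 52 transpositions; sign(π) = (−1)^52 = +1.
Zolotarev: (2|57) = +1, matching the cycle-count sign.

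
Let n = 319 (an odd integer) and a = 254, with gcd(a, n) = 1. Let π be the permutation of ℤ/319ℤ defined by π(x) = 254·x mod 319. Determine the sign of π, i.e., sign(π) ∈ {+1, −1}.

+1

Orbit of 265 under x↦254x: [265, 1, 254, 78, 34, 23, 100]… (length divides ord_319(254)).
Cycle type of π: 14×22 + 1×11; total 33 cycles.
With 33 cycles on 319 points, sign = (−1)^{319−33} = +1.
Via Zolotarev, sign(π_{254}) = (254|319) = +1.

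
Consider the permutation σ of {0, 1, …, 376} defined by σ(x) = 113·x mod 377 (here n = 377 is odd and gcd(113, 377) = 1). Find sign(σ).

Trace 198: π^k(198) = [198, 131, 100, 367, 1, 113, 328] for k=0..6.
Cycle type of π: 84×4 + 28 + 3×4 + 1; total 10 cycles.
With 10 cycles on 377 points, sign = (−1)^{377−10} = -1.

-1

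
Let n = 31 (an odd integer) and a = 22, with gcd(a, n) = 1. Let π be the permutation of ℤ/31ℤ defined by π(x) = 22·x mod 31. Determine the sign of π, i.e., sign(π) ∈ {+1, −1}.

Orbit of 5 under x↦22x: [5, 17, 2, 13, 7, 30, 9]… (length divides ord_31(22)).
Decompose π into cycles: lengths [30, 1] (2 cycles, including the fixed point 0).
With 2 cycles on 31 points, sign = (−1)^{31−2} = -1.
The Jacobi symbol (22|31) = -1 (Zolotarev) agrees.

-1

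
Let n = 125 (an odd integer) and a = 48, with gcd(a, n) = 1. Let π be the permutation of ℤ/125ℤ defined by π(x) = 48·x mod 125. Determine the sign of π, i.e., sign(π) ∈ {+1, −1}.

-1

Orbit of 39 under x↦48x: [39, 122, 106, 88, 99, 2, 96]… (length divides ord_125(48)).
π_48 has 4 disjoint cycles with lengths [100, 20, 4, 1] on {0,…,124}.
4 cycles on 125: each ℓ→(−1)^(ℓ−1), product (−1)^121 = -1.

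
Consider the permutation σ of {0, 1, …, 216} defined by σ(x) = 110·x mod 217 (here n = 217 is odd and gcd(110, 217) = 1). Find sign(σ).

Start at x=150: 150 → 8 → 12 → 18 → 27 → 149 → 115 → … (one orbit).
9 cycles of lengths [30, 30, 30, 30, 30, 30, 30, 6, 1].
217 − 9 = 208 transpositions; sign(π) = (−1)^208 = +1.
Check: (110/217) = +1 by Zolotarev.

+1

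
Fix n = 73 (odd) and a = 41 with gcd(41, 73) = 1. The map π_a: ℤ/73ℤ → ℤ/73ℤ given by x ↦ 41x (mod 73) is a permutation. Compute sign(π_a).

+1

Trace 4: π^k(4) = [4, 18, 8, 36, 16, 72, 32] for k=0..6.
Decompose π into cycles: lengths [18, 18, 18, 18, 1] (5 cycles, including the fixed point 0).
With 5 cycles on 73 points, sign = (−1)^{73−5} = +1.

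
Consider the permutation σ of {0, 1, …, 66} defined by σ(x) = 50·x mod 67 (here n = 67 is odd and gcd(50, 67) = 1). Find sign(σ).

Orbit of 61 under x↦50x: [61, 35, 8, 65, 34, 25, 44]… (length divides ord_67(50)).
Cycle type of π: 66 + 1; total 2 cycles.
With 2 cycles on 67 points, sign = (−1)^{67−2} = -1.

-1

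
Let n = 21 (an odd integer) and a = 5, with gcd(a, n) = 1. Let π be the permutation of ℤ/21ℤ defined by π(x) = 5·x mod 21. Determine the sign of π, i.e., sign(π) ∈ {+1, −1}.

+1

Orbit of 16 under x↦5x: [16, 17, 1, 5, 4, 20]… (length divides ord_21(5)).
5 cycles of lengths [6, 6, 6, 2, 1].
21 − 5 = 16 transpositions; sign(π) = (−1)^16 = +1.
(5|21)_J = +1 (Zolotarev's lemma cross-check).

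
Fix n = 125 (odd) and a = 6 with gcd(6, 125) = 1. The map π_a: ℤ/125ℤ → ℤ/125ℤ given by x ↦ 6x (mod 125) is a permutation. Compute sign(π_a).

+1

Start at x=56: 56 → 86 → 16 → 96 → 76 → 81 → 111 → … (one orbit).
The orbit structure of x ↦ 6x mod 125: 13 orbits of sizes [25, 25, 25, 25, 5, 5, 5, 5, 1, 1, 1, 1, 1].
125 − 13 = 112 transpositions; sign(π) = (−1)^112 = +1.
(6|125)_J = +1 (Zolotarev's lemma cross-check).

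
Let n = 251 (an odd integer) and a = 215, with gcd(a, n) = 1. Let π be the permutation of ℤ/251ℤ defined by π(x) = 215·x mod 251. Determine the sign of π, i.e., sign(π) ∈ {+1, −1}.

Start at x=65: 65 → 170 → 155 → 193 → 80 → 132 → 17 → … (one orbit).
2 cycles of lengths [250, 1].
Σ(ℓ_i−1) = 251−2 = 249; sign = (−1)^249 = -1.

-1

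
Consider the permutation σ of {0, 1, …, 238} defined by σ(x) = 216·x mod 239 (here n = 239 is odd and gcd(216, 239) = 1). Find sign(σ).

+1

Trace 166: π^k(166) = [166, 6, 101, 67, 132, 71, 40] for k=0..6.
15 cycles of lengths [17, 17, 17, 17, 17, 17, 17, 17, 17, 17, 17, 17, 17, 17, 1].
239 − 15 = 224 transpositions; sign(π) = (−1)^224 = +1.
The Jacobi symbol (216|239) = +1 (Zolotarev) agrees.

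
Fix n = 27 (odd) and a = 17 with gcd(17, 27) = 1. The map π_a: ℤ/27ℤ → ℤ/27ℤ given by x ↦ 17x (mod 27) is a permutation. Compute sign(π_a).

Start at x=17: 17 → 19 → 26 → 10 → 8 → 1 → 17 (one orbit).
π_17 has 8 disjoint cycles with lengths [6, 6, 6, 2, 2, 2, 2, 1] on {0,…,26}.
With 8 cycles on 27 points, sign = (−1)^{27−8} = -1.
Check: (17/27) = -1 by Zolotarev.

-1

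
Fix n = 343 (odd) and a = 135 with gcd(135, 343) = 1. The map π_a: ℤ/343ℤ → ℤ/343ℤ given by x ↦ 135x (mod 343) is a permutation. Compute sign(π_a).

Orbit of 81 under x↦135x: [81, 302, 296, 172, 239, 23, 18]… (length divides ord_343(135)).
Cycle lengths of π_135 on ℤ/343ℤ: [147, 147, 21, 21, 3, 3, 1]; 7 cycles in total.
7 cycles on 343: each ℓ→(−1)^(ℓ−1), product (−1)^336 = +1.
Via Zolotarev, sign(π_{135}) = (135|343) = +1.

+1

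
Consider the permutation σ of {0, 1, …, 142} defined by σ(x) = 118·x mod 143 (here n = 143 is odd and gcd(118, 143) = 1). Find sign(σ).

-1

Start at x=27: 27 → 40 → 1 → 118 → 53 → 105 → 92 → … (one orbit).
Cycle lengths of π_118 on ℤ/143ℤ: [10, 10, 10, 10, 10, 10, 10, 10, 10, 10, 10, 10, 10, 1, 1, 1, 1, 1, 1, 1, 1, 1, 1, 1, 1, 1]; 26 cycles in total.
26 cycles on 143: each ℓ→(−1)^(ℓ−1), product (−1)^117 = -1.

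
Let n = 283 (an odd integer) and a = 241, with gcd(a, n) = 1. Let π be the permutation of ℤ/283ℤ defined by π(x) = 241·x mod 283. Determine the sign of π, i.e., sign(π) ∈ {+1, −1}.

Orbit of 175 under x↦241x: [175, 8, 230, 245, 181, 39, 60]… (length divides ord_283(241)).
The orbit structure of x ↦ 241x mod 283: 4 orbits of sizes [94, 94, 94, 1].
sign(π) = (−1)^{n − #cycles} = (−1)^{283−4} = (−1)^279 = -1.
The Jacobi symbol (241|283) = -1 (Zolotarev) agrees.

-1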